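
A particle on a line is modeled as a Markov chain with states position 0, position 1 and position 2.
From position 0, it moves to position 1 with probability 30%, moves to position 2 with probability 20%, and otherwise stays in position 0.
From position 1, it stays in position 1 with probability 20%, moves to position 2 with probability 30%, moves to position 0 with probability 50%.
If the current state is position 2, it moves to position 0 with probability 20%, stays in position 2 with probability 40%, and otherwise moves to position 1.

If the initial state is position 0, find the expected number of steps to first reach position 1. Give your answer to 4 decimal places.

3.0769

Let t(s) be the expected number of steps to first reach position 1 from state s, with t(position 1) = 0. Conditioning on the first step:
t(position 0) = 1 + 0.5·t(position 0) + 0.2·t(position 2)
t(position 2) = 1 + 0.2·t(position 0) + 0.4·t(position 2)
Solving: t(position 0) = 3.0769, t(position 2) = 2.6923.
Expected steps from position 0 to position 1: 3.0769.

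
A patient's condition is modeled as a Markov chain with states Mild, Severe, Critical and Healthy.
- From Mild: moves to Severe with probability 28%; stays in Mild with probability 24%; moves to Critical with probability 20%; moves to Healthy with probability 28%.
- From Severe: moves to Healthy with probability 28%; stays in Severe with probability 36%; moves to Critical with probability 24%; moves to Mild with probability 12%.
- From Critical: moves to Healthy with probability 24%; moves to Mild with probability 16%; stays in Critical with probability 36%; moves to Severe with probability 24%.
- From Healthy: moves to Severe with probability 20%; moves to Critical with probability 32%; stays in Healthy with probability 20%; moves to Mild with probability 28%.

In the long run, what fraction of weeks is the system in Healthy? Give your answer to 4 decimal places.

Let the stationary distribution be π with π = πP and π_1 + π_2 + π_3 + π_4 = 1.
π_1 = 0.24·π_1 + 0.12·π_2 + 0.16·π_3 + 0.28·π_4
π_2 = 0.28·π_1 + 0.36·π_2 + 0.24·π_3 + 0.2·π_4
π_3 = 0.2·π_1 + 0.24·π_2 + 0.36·π_3 + 0.32·π_4
Solving with the normalization constraint gives π = (0.1946, 0.2703, 0.2865, 0.2486).
So the stationary probability of Healthy is 0.2486.

0.2486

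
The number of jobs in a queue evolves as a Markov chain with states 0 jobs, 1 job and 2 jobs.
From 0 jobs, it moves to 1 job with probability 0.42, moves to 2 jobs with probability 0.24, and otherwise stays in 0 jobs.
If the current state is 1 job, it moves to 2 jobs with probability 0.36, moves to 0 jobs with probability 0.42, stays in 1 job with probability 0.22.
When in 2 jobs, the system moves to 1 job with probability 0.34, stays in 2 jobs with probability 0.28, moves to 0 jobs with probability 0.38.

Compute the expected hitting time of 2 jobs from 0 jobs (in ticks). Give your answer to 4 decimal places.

3.5461

Let t(s) be the expected number of ticks to first reach 2 jobs from state s, with t(2 jobs) = 0. Conditioning on the first tick:
t(0 jobs) = 1 + 0.34·t(0 jobs) + 0.42·t(1 job)
t(1 job) = 1 + 0.42·t(0 jobs) + 0.22·t(1 job)
Solving: t(0 jobs) = 3.5461, t(1 job) = 3.1915.
Expected ticks from 0 jobs to 2 jobs: 3.5461.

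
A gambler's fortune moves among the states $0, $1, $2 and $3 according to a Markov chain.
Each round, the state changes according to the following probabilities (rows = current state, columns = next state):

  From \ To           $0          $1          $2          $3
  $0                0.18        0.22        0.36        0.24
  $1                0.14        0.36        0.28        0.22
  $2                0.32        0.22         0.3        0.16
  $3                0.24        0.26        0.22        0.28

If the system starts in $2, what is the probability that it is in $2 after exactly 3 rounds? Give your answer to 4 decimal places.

Propagate the distribution vector 3 rounds from $2.
After 0 rounds: (0.0000, 0.0000, 1.0000, 0.0000)
After 1 round: (0.3200, 0.2200, 0.3000, 0.1600)
After 2 rounds: (0.2228, 0.2572, 0.3020, 0.2180)
After 3 rounds: (0.2251, 0.2647, 0.2908, 0.2194)
P(in $2 after 3 rounds) = 0.2908

0.2908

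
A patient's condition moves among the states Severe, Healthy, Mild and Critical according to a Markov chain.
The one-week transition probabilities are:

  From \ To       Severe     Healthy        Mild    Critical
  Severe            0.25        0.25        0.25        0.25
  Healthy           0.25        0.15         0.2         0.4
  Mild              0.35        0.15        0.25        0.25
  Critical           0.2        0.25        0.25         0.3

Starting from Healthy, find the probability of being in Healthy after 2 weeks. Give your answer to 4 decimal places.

0.2150

Propagate the distribution vector 2 weeks from Healthy.
After 0 weeks: (0.0000, 1.0000, 0.0000, 0.0000)
After 1 week: (0.2500, 0.1500, 0.2000, 0.4000)
After 2 weeks: (0.2500, 0.2150, 0.2425, 0.2925)
P(in Healthy after 2 weeks) = 0.2150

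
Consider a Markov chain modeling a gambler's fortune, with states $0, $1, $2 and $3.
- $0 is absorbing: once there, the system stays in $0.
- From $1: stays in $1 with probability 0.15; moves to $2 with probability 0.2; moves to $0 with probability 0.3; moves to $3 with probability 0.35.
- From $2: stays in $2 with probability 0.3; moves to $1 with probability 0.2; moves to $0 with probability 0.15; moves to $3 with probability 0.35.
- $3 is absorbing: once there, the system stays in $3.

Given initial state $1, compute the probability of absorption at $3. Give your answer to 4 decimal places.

Let h(s) be the probability of absorption at $3 starting from transient state s. Then h($3) = 1 and h($0) = 0. By first-step analysis:
h($1) = 0.3·0 + 0.15·h($1) + 0.2·h($2) + 0.35·1
h($2) = 0.15·0 + 0.2·h($1) + 0.3·h($2) + 0.35·1
Solving: h($1) = 0.5676, h($2) = 0.6622.
Starting from $1, the probability is 0.5676.

0.5676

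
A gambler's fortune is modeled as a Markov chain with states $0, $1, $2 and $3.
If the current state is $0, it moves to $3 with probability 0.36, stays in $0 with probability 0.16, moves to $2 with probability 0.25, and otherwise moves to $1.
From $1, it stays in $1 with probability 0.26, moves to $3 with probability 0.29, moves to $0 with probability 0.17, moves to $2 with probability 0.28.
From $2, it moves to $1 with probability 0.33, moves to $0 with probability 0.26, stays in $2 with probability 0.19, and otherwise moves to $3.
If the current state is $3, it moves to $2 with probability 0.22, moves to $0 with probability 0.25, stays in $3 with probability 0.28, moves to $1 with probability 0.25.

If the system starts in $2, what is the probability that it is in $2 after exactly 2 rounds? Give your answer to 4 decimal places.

Propagate the distribution vector 2 rounds from $2.
After 0 rounds: (0.0000, 0.0000, 1.0000, 0.0000)
After 1 round: (0.2600, 0.3300, 0.1900, 0.2200)
After 2 rounds: (0.2021, 0.2633, 0.2419, 0.2927)
P(in $2 after 2 rounds) = 0.2419

0.2419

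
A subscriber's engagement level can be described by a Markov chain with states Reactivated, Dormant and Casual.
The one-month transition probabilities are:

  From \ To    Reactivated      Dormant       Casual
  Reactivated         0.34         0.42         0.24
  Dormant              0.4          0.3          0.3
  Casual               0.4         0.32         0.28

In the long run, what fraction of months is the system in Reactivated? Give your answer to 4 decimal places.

0.3774

Let the stationary distribution be π with π = πP and π_1 + π_2 + π_3 = 1.
π_1 = 0.34·π_1 + 0.4·π_2 + 0.4·π_3
π_2 = 0.42·π_1 + 0.3·π_2 + 0.32·π_3
Solving with the normalization constraint gives π = (0.3774, 0.3507, 0.2719).
So the stationary probability of Reactivated is 0.3774.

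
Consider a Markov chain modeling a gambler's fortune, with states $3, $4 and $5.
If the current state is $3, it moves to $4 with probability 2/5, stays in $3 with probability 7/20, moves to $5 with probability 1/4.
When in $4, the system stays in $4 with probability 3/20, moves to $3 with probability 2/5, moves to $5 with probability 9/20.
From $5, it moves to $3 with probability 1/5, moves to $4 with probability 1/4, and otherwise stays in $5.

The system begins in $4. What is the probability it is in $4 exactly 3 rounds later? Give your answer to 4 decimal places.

0.2640

Propagate the distribution vector 3 rounds from $4.
After 0 rounds: (0.0000, 1.0000, 0.0000)
After 1 round: (0.4000, 0.1500, 0.4500)
After 2 rounds: (0.2900, 0.2950, 0.4150)
After 3 rounds: (0.3025, 0.2640, 0.4335)
P(in $4 after 3 rounds) = 0.2640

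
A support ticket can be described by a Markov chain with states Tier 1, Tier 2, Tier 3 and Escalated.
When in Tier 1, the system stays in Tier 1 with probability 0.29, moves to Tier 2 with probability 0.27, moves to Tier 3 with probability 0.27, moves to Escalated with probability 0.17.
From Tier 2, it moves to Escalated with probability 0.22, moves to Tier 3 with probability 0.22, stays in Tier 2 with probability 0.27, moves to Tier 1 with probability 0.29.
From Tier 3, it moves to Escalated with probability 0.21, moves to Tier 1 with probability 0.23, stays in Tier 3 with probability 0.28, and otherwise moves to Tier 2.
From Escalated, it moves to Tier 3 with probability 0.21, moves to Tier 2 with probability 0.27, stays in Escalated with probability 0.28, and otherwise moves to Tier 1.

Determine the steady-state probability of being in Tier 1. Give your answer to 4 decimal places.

Let the stationary distribution be π with π = πP and π_1 + π_2 + π_3 + π_4 = 1.
π_1 = 0.29·π_1 + 0.29·π_2 + 0.23·π_3 + 0.24·π_4
π_2 = 0.27·π_1 + 0.27·π_2 + 0.28·π_3 + 0.27·π_4
π_3 = 0.27·π_1 + 0.22·π_2 + 0.28·π_3 + 0.21·π_4
Solving with the normalization constraint gives π = (0.2644, 0.2725, 0.2458, 0.2174).
So the stationary probability of Tier 1 is 0.2644.

0.2644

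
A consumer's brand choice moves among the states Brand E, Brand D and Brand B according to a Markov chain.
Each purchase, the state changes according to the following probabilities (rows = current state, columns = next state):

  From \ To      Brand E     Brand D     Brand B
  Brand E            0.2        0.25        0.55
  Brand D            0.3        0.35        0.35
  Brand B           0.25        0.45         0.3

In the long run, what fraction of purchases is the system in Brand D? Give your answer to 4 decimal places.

Let the stationary distribution be π with π = πP and π_1 + π_2 + π_3 = 1.
π_1 = 0.2·π_1 + 0.3·π_2 + 0.25·π_3
π_2 = 0.25·π_1 + 0.35·π_2 + 0.45·π_3
Solving with the normalization constraint gives π = (0.2554, 0.3627, 0.3820).
So the stationary probability of Brand D is 0.3627.

0.3627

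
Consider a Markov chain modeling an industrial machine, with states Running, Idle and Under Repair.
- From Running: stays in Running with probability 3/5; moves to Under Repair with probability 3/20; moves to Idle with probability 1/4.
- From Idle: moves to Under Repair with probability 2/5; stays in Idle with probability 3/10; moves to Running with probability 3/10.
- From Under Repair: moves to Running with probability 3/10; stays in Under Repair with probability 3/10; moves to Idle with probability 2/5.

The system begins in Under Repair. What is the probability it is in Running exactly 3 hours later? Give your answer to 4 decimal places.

Propagate the distribution vector 3 hours from Under Repair.
After 0 hours: (0.0000, 0.0000, 1.0000)
After 1 hour: (0.3000, 0.4000, 0.3000)
After 2 hours: (0.3900, 0.3150, 0.2950)
After 3 hours: (0.4170, 0.3100, 0.2730)
P(in Running after 3 hours) = 0.4170

0.4170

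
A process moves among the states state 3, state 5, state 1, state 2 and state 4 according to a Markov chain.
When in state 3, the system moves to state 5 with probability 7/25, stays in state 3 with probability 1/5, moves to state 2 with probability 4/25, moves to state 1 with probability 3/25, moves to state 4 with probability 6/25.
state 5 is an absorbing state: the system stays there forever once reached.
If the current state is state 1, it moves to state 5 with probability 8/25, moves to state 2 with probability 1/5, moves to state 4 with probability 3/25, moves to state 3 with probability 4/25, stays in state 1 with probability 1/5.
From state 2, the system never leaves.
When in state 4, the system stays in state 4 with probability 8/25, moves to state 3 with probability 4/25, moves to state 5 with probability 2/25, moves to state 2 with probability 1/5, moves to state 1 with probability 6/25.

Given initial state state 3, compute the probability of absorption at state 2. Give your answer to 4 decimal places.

Let h(s) be the probability of absorption at state 2 starting from transient state s. Then h(state 2) = 1 and h(state 5) = 0. By first-step analysis:
h(state 3) = 0.2·h(state 3) + 0.28·0 + 0.12·h(state 1) + 0.16·1 + 0.24·h(state 4)
h(state 1) = 0.16·h(state 3) + 0.32·0 + 0.2·h(state 1) + 0.2·1 + 0.12·h(state 4)
h(state 4) = 0.16·h(state 3) + 0.08·0 + 0.24·h(state 1) + 0.2·1 + 0.32·h(state 4)
Solving: h(state 3) = 0.4247, h(state 1) = 0.4161, h(state 4) = 0.5409.
Starting from state 3, the probability is 0.4247.

0.4247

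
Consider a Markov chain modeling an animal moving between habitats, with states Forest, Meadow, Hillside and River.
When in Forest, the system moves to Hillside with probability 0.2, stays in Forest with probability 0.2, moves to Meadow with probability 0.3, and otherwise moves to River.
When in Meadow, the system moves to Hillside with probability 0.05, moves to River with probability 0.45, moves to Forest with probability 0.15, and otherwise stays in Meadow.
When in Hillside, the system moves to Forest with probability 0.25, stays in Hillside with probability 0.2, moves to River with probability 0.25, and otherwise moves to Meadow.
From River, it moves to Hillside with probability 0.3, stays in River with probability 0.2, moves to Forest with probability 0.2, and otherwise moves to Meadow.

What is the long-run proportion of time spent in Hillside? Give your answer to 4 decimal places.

0.1834

Let the stationary distribution be π with π = πP and π_1 + π_2 + π_3 + π_4 = 1.
π_1 = 0.2·π_1 + 0.15·π_2 + 0.25·π_3 + 0.2·π_4
π_2 = 0.3·π_1 + 0.35·π_2 + 0.3·π_3 + 0.3·π_4
π_3 = 0.2·π_1 + 0.05·π_2 + 0.2·π_3 + 0.3·π_4
Solving with the normalization constraint gives π = (0.1934, 0.3158, 0.1834, 0.3075).
So the stationary probability of Hillside is 0.1834.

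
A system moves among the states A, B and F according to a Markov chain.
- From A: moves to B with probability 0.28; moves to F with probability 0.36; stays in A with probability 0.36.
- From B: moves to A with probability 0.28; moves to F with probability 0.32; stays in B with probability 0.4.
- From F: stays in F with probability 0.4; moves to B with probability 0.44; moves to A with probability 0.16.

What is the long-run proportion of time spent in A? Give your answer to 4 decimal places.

Let the stationary distribution be π with π = πP and π_1 + π_2 + π_3 = 1.
π_1 = 0.36·π_1 + 0.28·π_2 + 0.16·π_3
π_2 = 0.28·π_1 + 0.4·π_2 + 0.44·π_3
Solving with the normalization constraint gives π = (0.2575, 0.3835, 0.3590).
So the stationary probability of A is 0.2575.

0.2575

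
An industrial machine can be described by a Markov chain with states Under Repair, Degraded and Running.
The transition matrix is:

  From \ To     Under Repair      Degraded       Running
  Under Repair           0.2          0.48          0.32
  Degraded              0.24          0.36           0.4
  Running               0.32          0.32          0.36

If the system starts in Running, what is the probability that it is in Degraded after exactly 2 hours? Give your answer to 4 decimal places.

Sum over the intermediate state after 1 hour:
P = P(Running→Under Repair)·P(Under Repair→Degraded) + P(Running→Degraded)·P(Degraded→Degraded) + P(Running→Running)·P(Running→Degraded)
  = 0.32×0.48 + 0.32×0.36 + 0.36×0.32
  = 0.1536 + 0.1152 + 0.1152 = 0.3840

0.3840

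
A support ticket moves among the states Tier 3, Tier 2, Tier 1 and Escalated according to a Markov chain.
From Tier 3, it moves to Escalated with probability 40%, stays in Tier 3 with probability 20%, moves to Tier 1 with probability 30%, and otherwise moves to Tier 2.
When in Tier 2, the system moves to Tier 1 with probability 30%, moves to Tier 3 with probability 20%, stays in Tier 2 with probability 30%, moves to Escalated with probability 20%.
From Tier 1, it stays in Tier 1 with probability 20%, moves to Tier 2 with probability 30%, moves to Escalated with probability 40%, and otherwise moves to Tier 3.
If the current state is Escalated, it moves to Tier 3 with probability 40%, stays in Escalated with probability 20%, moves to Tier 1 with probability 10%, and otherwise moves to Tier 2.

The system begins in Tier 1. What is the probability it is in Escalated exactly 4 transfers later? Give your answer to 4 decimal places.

0.2920

Propagate the distribution vector 4 transfers from Tier 1.
After 0 transfers: (0.0000, 0.0000, 1.0000, 0.0000)
After 1 transfer: (0.1000, 0.3000, 0.2000, 0.4000)
After 2 transfers: (0.2600, 0.2800, 0.2000, 0.2600)
After 3 transfers: (0.2320, 0.2480, 0.2280, 0.2920)
After 4 transfers: (0.2356, 0.2536, 0.2188, 0.2920)
P(in Escalated after 4 transfers) = 0.2920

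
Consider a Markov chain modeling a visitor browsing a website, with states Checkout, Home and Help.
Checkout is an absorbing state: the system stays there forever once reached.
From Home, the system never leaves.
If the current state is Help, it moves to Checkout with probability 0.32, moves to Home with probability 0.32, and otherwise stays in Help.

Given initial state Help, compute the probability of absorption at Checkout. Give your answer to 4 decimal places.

0.5000

Let h(s) be the probability of absorption at Checkout starting from transient state s. Then h(Checkout) = 1 and h(Home) = 0. By first-step analysis:
h(Help) = 0.32·1 + 0.32·0 + 0.36·h(Help)
Solving: h(Help) = 0.5000.
Starting from Help, the probability is 0.5000.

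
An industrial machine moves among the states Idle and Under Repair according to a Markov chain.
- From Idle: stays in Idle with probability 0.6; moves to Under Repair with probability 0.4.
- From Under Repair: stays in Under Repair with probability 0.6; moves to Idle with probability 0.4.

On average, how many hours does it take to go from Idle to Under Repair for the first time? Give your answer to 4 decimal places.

2.5000

Let t(s) be the expected number of hours to first reach Under Repair from state s, with t(Under Repair) = 0. Conditioning on the first hour:
t(Idle) = 1 + 0.6·t(Idle)
Solving: t(Idle) = 2.5000.
Expected hours from Idle to Under Repair: 2.5000.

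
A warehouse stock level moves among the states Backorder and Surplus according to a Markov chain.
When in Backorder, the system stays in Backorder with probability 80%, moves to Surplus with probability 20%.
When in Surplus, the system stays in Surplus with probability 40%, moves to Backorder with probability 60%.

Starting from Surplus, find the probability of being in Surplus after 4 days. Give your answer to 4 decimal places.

0.2512

Propagate the distribution vector 4 days from Surplus.
After 0 days: (0.0000, 1.0000)
After 1 day: (0.6000, 0.4000)
After 2 days: (0.7200, 0.2800)
After 3 days: (0.7440, 0.2560)
After 4 days: (0.7488, 0.2512)
P(in Surplus after 4 days) = 0.2512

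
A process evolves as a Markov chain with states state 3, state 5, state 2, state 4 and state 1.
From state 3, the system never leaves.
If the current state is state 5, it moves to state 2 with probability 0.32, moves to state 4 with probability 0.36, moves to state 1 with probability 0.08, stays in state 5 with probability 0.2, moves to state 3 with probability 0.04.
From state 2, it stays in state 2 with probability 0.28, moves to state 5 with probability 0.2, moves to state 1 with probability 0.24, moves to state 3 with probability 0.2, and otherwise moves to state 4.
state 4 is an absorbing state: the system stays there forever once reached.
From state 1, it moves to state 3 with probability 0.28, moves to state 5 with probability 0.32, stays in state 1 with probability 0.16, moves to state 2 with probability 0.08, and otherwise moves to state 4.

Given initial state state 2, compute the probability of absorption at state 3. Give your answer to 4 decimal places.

0.5327

Let h(s) be the probability of absorption at state 3 starting from transient state s. Then h(state 3) = 1 and h(state 4) = 0. By first-step analysis:
h(state 5) = 0.04·1 + 0.2·h(state 5) + 0.32·h(state 2) + 0.36·0 + 0.08·h(state 1)
h(state 2) = 0.2·1 + 0.2·h(state 5) + 0.28·h(state 2) + 0.08·0 + 0.24·h(state 1)
h(state 1) = 0.28·1 + 0.32·h(state 5) + 0.08·h(state 2) + 0.16·0 + 0.16·h(state 1)
Solving: h(state 5) = 0.3134, h(state 2) = 0.5327, h(state 1) = 0.5035.
Starting from state 2, the probability is 0.5327.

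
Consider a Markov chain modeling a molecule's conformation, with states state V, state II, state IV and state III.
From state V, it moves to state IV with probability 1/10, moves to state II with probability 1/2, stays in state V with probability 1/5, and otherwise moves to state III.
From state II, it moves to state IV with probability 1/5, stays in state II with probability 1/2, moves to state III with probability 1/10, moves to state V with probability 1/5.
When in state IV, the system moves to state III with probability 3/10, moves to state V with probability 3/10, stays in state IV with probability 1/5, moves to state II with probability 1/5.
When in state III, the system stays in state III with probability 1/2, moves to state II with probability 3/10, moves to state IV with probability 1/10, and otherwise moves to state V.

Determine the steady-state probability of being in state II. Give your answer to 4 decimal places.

0.4031

Let the stationary distribution be π with π = πP and π_1 + π_2 + π_3 + π_4 = 1.
π_1 = 0.2·π_1 + 0.2·π_2 + 0.3·π_3 + 0.1·π_4
π_2 = 0.5·π_1 + 0.5·π_2 + 0.2·π_3 + 0.3·π_4
π_3 = 0.1·π_1 + 0.2·π_2 + 0.2·π_3 + 0.1·π_4
Solving with the normalization constraint gives π = (0.1906, 0.4031, 0.1559, 0.2504).
So the stationary probability of state II is 0.4031.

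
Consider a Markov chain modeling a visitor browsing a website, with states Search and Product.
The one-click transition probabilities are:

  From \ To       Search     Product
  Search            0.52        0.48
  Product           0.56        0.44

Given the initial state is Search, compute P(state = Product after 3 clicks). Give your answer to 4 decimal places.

Propagate the distribution vector 3 clicks from Search.
After 0 clicks: (1.0000, 0.0000)
After 1 click: (0.5200, 0.4800)
After 2 clicks: (0.5392, 0.4608)
After 3 clicks: (0.5384, 0.4616)
P(in Product after 3 clicks) = 0.4616

0.4616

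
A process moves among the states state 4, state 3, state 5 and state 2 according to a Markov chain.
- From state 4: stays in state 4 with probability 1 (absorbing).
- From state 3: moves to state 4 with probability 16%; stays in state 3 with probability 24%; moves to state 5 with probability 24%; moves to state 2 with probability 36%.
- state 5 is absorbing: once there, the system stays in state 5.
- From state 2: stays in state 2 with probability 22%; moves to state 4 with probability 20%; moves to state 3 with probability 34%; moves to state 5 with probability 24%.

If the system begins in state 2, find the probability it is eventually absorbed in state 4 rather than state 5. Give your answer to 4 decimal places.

Let h(s) be the probability of absorption at state 4 starting from transient state s. Then h(state 4) = 1 and h(state 5) = 0. By first-step analysis:
h(state 3) = 0.16·1 + 0.24·h(state 3) + 0.24·0 + 0.36·h(state 2)
h(state 2) = 0.2·1 + 0.34·h(state 3) + 0.24·0 + 0.22·h(state 2)
Solving: h(state 3) = 0.4184, h(state 2) = 0.4388.
Starting from state 2, the probability is 0.4388.

0.4388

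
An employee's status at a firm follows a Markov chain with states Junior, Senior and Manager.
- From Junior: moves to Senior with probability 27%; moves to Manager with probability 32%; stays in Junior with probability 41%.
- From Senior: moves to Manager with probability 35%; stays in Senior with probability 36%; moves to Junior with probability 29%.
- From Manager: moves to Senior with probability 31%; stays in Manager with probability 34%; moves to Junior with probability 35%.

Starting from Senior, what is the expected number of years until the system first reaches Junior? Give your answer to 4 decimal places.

Let t(s) be the expected number of years to first reach Junior from state s, with t(Junior) = 0. Conditioning on the first year:
t(Senior) = 1 + 0.36·t(Senior) + 0.35·t(Manager)
t(Manager) = 1 + 0.31·t(Senior) + 0.34·t(Manager)
Solving: t(Senior) = 3.2176, t(Manager) = 3.0264.
Expected years from Senior to Junior: 3.2176.

3.2176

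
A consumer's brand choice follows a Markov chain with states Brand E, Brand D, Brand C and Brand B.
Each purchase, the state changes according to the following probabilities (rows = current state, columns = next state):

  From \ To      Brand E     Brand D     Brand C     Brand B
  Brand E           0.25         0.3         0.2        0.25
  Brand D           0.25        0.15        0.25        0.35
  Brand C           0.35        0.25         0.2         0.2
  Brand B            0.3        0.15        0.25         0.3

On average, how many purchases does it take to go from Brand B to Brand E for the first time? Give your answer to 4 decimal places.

3.2980

Let t(s) be the expected number of purchases to first reach Brand E from state s, with t(Brand E) = 0. Conditioning on the first purchase:
t(Brand D) = 1 + 0.15·t(Brand D) + 0.25·t(Brand C) + 0.35·t(Brand B)
t(Brand C) = 1 + 0.25·t(Brand D) + 0.2·t(Brand C) + 0.2·t(Brand B)
t(Brand B) = 1 + 0.15·t(Brand D) + 0.25·t(Brand C) + 0.3·t(Brand B)
Solving: t(Brand D) = 3.4629, t(Brand C) = 3.1567, t(Brand B) = 3.2980.
Expected purchases from Brand B to Brand E: 3.2980.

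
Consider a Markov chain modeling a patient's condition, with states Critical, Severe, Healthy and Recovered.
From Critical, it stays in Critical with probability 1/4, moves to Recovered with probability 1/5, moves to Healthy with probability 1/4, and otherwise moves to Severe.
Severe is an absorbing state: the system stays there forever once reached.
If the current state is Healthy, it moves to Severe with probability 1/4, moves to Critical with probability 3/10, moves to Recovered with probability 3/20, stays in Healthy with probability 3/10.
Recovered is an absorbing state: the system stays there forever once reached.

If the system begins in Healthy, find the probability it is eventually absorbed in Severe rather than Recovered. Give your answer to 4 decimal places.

Let h(s) be the probability of absorption at Severe starting from transient state s. Then h(Severe) = 1 and h(Recovered) = 0. By first-step analysis:
h(Critical) = 0.25·h(Critical) + 0.3·1 + 0.25·h(Healthy) + 0.2·0
h(Healthy) = 0.3·h(Critical) + 0.25·1 + 0.3·h(Healthy) + 0.15·0
Solving: h(Critical) = 0.6056, h(Healthy) = 0.6167.
Starting from Healthy, the probability is 0.6167.

0.6167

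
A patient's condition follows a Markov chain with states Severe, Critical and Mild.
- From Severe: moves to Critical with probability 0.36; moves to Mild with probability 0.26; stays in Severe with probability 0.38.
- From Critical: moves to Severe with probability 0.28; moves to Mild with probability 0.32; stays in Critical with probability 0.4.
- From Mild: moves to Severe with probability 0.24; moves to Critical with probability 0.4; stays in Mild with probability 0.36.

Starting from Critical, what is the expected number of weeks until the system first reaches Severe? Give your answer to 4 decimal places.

Let t(s) be the expected number of weeks to first reach Severe from state s, with t(Severe) = 0. Conditioning on the first week:
t(Critical) = 1 + 0.4·t(Critical) + 0.32·t(Mild)
t(Mild) = 1 + 0.4·t(Critical) + 0.36·t(Mild)
Solving: t(Critical) = 3.7500, t(Mild) = 3.9063.
Expected weeks from Critical to Severe: 3.7500.

3.7500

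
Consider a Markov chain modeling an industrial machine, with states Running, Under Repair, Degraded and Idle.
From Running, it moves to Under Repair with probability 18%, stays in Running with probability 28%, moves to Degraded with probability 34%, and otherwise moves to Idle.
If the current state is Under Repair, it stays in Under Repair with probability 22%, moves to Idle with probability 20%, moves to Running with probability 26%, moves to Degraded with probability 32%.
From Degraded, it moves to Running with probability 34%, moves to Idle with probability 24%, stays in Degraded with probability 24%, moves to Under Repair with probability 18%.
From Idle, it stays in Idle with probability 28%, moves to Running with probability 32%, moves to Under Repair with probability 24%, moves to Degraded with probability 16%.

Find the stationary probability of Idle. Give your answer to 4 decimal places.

Let the stationary distribution be π with π = πP and π_1 + π_2 + π_3 + π_4 = 1.
π_1 = 0.28·π_1 + 0.26·π_2 + 0.34·π_3 + 0.32·π_4
π_2 = 0.18·π_1 + 0.22·π_2 + 0.18·π_3 + 0.24·π_4
π_3 = 0.34·π_1 + 0.32·π_2 + 0.24·π_3 + 0.16·π_4
Solving with the normalization constraint gives π = (0.3012, 0.2018, 0.2679, 0.2290).
So the stationary probability of Idle is 0.2290.

0.2290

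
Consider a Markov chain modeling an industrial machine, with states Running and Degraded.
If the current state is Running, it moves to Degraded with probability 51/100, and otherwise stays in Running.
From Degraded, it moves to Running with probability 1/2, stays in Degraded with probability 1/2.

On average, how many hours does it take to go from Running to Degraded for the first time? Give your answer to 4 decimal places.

Let t(s) be the expected number of hours to first reach Degraded from state s, with t(Degraded) = 0. Conditioning on the first hour:
t(Running) = 1 + 0.49·t(Running)
Solving: t(Running) = 1.9608.
Expected hours from Running to Degraded: 1.9608.

1.9608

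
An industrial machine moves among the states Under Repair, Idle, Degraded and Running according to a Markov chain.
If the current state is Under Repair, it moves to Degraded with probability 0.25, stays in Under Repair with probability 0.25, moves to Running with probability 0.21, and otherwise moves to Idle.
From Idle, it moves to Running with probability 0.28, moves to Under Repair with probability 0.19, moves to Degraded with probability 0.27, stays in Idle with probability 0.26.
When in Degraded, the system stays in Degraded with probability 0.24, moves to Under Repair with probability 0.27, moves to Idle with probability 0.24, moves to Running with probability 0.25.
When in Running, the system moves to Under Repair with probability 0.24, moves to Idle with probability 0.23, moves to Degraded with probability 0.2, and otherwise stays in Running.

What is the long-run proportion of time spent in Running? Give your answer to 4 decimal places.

0.2697

Let the stationary distribution be π with π = πP and π_1 + π_2 + π_3 + π_4 = 1.
π_1 = 0.25·π_1 + 0.19·π_2 + 0.27·π_3 + 0.24·π_4
π_2 = 0.29·π_1 + 0.26·π_2 + 0.24·π_3 + 0.23·π_4
π_3 = 0.25·π_1 + 0.27·π_2 + 0.24·π_3 + 0.2·π_4
Solving with the normalization constraint gives π = (0.2368, 0.2542, 0.2392, 0.2697).
So the stationary probability of Running is 0.2697.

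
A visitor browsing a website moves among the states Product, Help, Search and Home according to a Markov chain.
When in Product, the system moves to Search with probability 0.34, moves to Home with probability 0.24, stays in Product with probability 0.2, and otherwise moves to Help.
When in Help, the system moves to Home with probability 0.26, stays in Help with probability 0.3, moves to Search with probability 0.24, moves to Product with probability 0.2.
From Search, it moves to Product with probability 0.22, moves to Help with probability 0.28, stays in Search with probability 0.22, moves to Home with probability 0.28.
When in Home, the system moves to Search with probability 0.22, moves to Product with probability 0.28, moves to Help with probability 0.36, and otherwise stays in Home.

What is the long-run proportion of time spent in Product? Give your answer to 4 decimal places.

Let the stationary distribution be π with π = πP and π_1 + π_2 + π_3 + π_4 = 1.
π_1 = 0.2·π_1 + 0.2·π_2 + 0.22·π_3 + 0.28·π_4
π_2 = 0.22·π_1 + 0.3·π_2 + 0.28·π_3 + 0.36·π_4
π_3 = 0.34·π_1 + 0.24·π_2 + 0.22·π_3 + 0.22·π_4
Solving with the normalization constraint gives π = (0.2237, 0.2910, 0.2527, 0.2327).
So the stationary probability of Product is 0.2237.

0.2237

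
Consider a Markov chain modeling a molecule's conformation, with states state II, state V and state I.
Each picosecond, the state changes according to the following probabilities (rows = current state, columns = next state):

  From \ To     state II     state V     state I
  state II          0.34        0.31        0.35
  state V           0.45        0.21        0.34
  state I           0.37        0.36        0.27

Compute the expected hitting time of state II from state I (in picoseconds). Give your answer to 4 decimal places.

Let t(s) be the expected number of picoseconds to first reach state II from state s, with t(state II) = 0. Conditioning on the first picosecond:
t(state V) = 1 + 0.21·t(state V) + 0.34·t(state I)
t(state I) = 1 + 0.36·t(state V) + 0.27·t(state I)
Solving: t(state V) = 2.3553, t(state I) = 2.5314.
Expected picoseconds from state I to state II: 2.5314.

2.5314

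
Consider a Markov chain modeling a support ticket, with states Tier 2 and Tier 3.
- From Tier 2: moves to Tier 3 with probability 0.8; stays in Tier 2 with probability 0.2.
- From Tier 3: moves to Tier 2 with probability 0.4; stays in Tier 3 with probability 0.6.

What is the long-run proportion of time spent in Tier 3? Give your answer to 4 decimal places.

0.6667

Let the stationary distribution be π with π = πP and π_1 + π_2 = 1.
π_1 = 0.2·π_1 + 0.4·π_2
Solving with the normalization constraint gives π = (0.3333, 0.6667).
So the stationary probability of Tier 3 is 0.6667.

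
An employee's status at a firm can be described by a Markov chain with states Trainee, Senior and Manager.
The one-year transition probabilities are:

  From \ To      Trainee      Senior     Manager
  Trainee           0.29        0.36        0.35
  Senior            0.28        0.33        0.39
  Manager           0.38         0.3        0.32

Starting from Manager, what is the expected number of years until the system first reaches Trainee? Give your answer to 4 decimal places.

2.8647

Let t(s) be the expected number of years to first reach Trainee from state s, with t(Trainee) = 0. Conditioning on the first year:
t(Senior) = 1 + 0.33·t(Senior) + 0.39·t(Manager)
t(Manager) = 1 + 0.3·t(Senior) + 0.32·t(Manager)
Solving: t(Senior) = 3.1601, t(Manager) = 2.8647.
Expected years from Manager to Trainee: 2.8647.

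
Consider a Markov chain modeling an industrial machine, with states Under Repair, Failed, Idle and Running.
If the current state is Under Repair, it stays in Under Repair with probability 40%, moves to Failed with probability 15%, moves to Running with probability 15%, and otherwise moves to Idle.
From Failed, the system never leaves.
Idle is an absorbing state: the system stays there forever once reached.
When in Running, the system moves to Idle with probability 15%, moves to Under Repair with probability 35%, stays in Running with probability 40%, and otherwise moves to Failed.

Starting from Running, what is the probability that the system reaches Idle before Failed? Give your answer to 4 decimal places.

Let h(s) be the probability of absorption at Idle starting from transient state s. Then h(Idle) = 1 and h(Failed) = 0. By first-step analysis:
h(Under Repair) = 0.4·h(Under Repair) + 0.15·0 + 0.3·1 + 0.15·h(Running)
h(Running) = 0.35·h(Under Repair) + 0.1·0 + 0.15·1 + 0.4·h(Running)
Solving: h(Under Repair) = 0.6585, h(Running) = 0.6341.
Starting from Running, the probability is 0.6341.

0.6341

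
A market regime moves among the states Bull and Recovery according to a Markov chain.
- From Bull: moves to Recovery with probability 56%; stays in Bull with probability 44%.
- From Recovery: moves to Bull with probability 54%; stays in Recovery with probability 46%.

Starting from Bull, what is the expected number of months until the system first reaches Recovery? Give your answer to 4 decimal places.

Let t(s) be the expected number of months to first reach Recovery from state s, with t(Recovery) = 0. Conditioning on the first month:
t(Bull) = 1 + 0.44·t(Bull)
Solving: t(Bull) = 1.7857.
Expected months from Bull to Recovery: 1.7857.

1.7857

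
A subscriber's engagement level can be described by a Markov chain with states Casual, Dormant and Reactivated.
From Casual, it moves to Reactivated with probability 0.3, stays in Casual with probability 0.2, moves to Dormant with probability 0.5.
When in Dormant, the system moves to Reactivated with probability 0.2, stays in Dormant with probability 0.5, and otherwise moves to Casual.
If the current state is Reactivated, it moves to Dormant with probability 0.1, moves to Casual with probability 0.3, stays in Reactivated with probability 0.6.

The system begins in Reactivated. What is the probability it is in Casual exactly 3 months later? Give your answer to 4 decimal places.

Propagate the distribution vector 3 months from Reactivated.
After 0 months: (0.0000, 0.0000, 1.0000)
After 1 month: (0.3000, 0.1000, 0.6000)
After 2 months: (0.2700, 0.2600, 0.4700)
After 3 months: (0.2730, 0.3120, 0.4150)
P(in Casual after 3 months) = 0.2730

0.2730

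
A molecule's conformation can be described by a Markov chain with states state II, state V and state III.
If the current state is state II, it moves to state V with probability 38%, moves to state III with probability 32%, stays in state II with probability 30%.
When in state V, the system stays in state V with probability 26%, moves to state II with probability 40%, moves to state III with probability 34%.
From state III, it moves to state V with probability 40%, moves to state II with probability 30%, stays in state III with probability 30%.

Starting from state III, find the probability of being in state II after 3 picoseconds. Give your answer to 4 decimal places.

0.3338

Propagate the distribution vector 3 picoseconds from state III.
After 0 picoseconds: (0.0000, 0.0000, 1.0000)
After 1 picosecond: (0.3000, 0.4000, 0.3000)
After 2 picoseconds: (0.3400, 0.3380, 0.3220)
After 3 picoseconds: (0.3338, 0.3459, 0.3203)
P(in state II after 3 picoseconds) = 0.3338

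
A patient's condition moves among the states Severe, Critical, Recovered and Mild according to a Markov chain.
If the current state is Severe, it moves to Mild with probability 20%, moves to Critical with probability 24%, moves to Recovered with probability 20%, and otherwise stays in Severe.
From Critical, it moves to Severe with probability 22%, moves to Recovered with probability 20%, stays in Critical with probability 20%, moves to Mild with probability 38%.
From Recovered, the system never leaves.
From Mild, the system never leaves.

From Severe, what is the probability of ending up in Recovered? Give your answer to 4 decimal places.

0.4530

Let h(s) be the probability of absorption at Recovered starting from transient state s. Then h(Recovered) = 1 and h(Mild) = 0. By first-step analysis:
h(Severe) = 0.36·h(Severe) + 0.24·h(Critical) + 0.2·1 + 0.2·0
h(Critical) = 0.22·h(Severe) + 0.2·h(Critical) + 0.2·1 + 0.38·0
Solving: h(Severe) = 0.4530, h(Critical) = 0.3746.
Starting from Severe, the probability is 0.4530.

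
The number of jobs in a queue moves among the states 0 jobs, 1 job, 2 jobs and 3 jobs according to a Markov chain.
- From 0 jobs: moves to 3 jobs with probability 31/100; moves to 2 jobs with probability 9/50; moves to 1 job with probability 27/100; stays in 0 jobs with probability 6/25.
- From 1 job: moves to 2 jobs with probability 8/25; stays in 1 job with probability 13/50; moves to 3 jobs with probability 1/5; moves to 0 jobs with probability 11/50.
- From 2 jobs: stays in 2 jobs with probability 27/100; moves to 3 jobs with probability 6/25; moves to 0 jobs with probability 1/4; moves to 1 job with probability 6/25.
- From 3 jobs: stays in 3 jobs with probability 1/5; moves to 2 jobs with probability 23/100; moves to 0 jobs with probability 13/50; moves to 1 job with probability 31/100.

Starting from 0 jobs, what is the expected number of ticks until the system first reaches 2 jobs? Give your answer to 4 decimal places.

Let t(s) be the expected number of ticks to first reach 2 jobs from state s, with t(2 jobs) = 0. Conditioning on the first tick:
t(0 jobs) = 1 + 0.24·t(0 jobs) + 0.27·t(1 job) + 0.31·t(3 jobs)
t(1 job) = 1 + 0.22·t(0 jobs) + 0.26·t(1 job) + 0.2·t(3 jobs)
t(3 jobs) = 1 + 0.26·t(0 jobs) + 0.31·t(1 job) + 0.2·t(3 jobs)
Solving: t(0 jobs) = 4.3213, t(1 job) = 3.7458, t(3 jobs) = 4.1059.
Expected ticks from 0 jobs to 2 jobs: 4.3213.

4.3213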